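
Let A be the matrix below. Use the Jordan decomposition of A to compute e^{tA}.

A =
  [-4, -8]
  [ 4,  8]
e^{tA} =
  [2 - exp(4*t), 2 - 2*exp(4*t)]
  [exp(4*t) - 1, 2*exp(4*t) - 1]

Strategy: write A = P · J · P⁻¹ where J is a Jordan canonical form, so e^{tA} = P · e^{tJ} · P⁻¹, and e^{tJ} can be computed block-by-block.

A has Jordan form
J =
  [0, 0]
  [0, 4]
(up to reordering of blocks).

Per-block formulas:
  For a 1×1 block at λ = 0: exp(t · [0]) = [e^(0t)].
  For a 1×1 block at λ = 4: exp(t · [4]) = [e^(4t)].

After assembling e^{tJ} and conjugating by P, we get:

e^{tA} =
  [2 - exp(4*t), 2 - 2*exp(4*t)]
  [exp(4*t) - 1, 2*exp(4*t) - 1]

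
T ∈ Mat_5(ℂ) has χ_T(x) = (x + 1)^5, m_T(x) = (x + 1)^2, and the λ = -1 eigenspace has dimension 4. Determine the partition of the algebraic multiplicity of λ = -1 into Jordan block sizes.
Block sizes for λ = -1: [2, 1, 1, 1]

Step 1 — from the characteristic polynomial, algebraic multiplicity of λ = -1 is 5. From dim ker(T − (-1)·I) = 4, there are exactly 4 Jordan blocks for λ = -1.
Step 2 — from the minimal polynomial, the factor (x + 1)^2 tells us the largest block for λ = -1 has size 2.
Step 3 — with total size 5, 4 blocks, and largest block 2, the block sizes (in nonincreasing order) are [2, 1, 1, 1].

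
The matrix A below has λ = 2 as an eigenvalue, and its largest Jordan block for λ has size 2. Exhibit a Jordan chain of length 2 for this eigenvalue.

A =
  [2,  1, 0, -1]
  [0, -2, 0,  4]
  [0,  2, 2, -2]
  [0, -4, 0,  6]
A Jordan chain for λ = 2 of length 2:
v_1 = (1, -4, 2, -4)ᵀ
v_2 = (0, 1, 0, 0)ᵀ

Let N = A − (2)·I. We want v_2 with N^2 v_2 = 0 but N^1 v_2 ≠ 0; then v_{j-1} := N · v_j for j = 2, …, 2.

Pick v_2 = (0, 1, 0, 0)ᵀ.
Then v_1 = N · v_2 = (1, -4, 2, -4)ᵀ.

Sanity check: (A − (2)·I) v_1 = (0, 0, 0, 0)ᵀ = 0. ✓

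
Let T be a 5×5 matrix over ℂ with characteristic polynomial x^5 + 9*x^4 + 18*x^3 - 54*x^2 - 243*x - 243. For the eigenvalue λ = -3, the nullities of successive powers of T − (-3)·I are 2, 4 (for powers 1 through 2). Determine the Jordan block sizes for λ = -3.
Block sizes for λ = -3: [2, 2]

From the dimensions of kernels of powers, the number of Jordan blocks of size at least j is d_j − d_{j−1} where d_j = dim ker(N^j) (with d_0 = 0). Computing the differences gives [2, 2].
The number of blocks of size exactly k is (#blocks of size ≥ k) − (#blocks of size ≥ k + 1), so the partition is: 2 block(s) of size 2.
In nonincreasing order the block sizes are [2, 2].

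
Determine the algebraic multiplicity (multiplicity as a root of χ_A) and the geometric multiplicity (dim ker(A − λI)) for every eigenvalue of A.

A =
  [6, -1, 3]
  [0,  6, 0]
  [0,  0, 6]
λ = 6: alg = 3, geom = 2

Step 1 — factor the characteristic polynomial to read off the algebraic multiplicities:
  χ_A(x) = (x - 6)^3

Step 2 — compute geometric multiplicities via the rank-nullity identity g(λ) = n − rank(A − λI):
  rank(A − (6)·I) = 1, so dim ker(A − (6)·I) = n − 1 = 2

Summary:
  λ = 6: algebraic multiplicity = 3, geometric multiplicity = 2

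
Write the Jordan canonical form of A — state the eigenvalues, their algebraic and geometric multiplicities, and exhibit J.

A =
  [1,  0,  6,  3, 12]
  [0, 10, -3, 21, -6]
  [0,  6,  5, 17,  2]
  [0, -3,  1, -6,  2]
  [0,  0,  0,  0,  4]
J_1(1) ⊕ J_1(1) ⊕ J_2(4) ⊕ J_1(4)

The characteristic polynomial is
  det(x·I − A) = x^5 - 14*x^4 + 73*x^3 - 172*x^2 + 176*x - 64 = (x - 4)^3*(x - 1)^2

Eigenvalues and multiplicities (the geometric multiplicity of λ is n − rank(A − λI), which equals the number of Jordan blocks for λ):
  λ = 1: algebraic multiplicity = 2, geometric multiplicity = 2
  λ = 4: algebraic multiplicity = 3, geometric multiplicity = 2

Determining the block sizes for each eigenvalue:
  λ = 1: gm = am = 2, so every block has size 1 → block sizes [1, 1]
  λ = 4: 2 blocks summing to 3 forces exactly one block of size 2 and the rest size 1 → block sizes [2, 1]

Assembling the blocks gives a Jordan form
J =
  [1, 0, 0, 0, 0]
  [0, 1, 0, 0, 0]
  [0, 0, 4, 1, 0]
  [0, 0, 0, 4, 0]
  [0, 0, 0, 0, 4]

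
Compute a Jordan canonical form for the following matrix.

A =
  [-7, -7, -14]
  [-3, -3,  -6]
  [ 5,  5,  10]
J_2(0) ⊕ J_1(0)

The characteristic polynomial is
  det(x·I − A) = x^3

Eigenvalues and multiplicities (the geometric multiplicity of λ is n − rank(A − λI), which equals the number of Jordan blocks for λ):
  λ = 0: algebraic multiplicity = 3, geometric multiplicity = 2

Determining the block sizes for each eigenvalue:
  λ = 0: 2 blocks summing to 3 forces exactly one block of size 2 and the rest size 1 → block sizes [2, 1]

Assembling the blocks gives a Jordan form
J =
  [0, 1, 0]
  [0, 0, 0]
  [0, 0, 0]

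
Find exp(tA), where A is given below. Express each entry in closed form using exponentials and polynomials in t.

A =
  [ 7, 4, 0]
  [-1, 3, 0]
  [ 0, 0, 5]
e^{tA} =
  [2*t*exp(5*t) + exp(5*t), 4*t*exp(5*t), 0]
  [-t*exp(5*t), -2*t*exp(5*t) + exp(5*t), 0]
  [0, 0, exp(5*t)]

Strategy: write A = P · J · P⁻¹ where J is a Jordan canonical form, so e^{tA} = P · e^{tJ} · P⁻¹, and e^{tJ} can be computed block-by-block.

A has Jordan form
J =
  [5, 1, 0]
  [0, 5, 0]
  [0, 0, 5]
(up to reordering of blocks).

Per-block formulas:
  For a 2×2 Jordan block J_2(5): exp(t · J_2(5)) = e^(5t)·(I + t·N), where N is the 2×2 nilpotent shift.
  For a 1×1 block at λ = 5: exp(t · [5]) = [e^(5t)].

After assembling e^{tJ} and conjugating by P, we get:

e^{tA} =
  [2*t*exp(5*t) + exp(5*t), 4*t*exp(5*t), 0]
  [-t*exp(5*t), -2*t*exp(5*t) + exp(5*t), 0]
  [0, 0, exp(5*t)]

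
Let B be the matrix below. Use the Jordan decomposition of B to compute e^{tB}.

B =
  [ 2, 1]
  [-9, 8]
e^{tB} =
  [-3*t*exp(5*t) + exp(5*t), t*exp(5*t)]
  [-9*t*exp(5*t), 3*t*exp(5*t) + exp(5*t)]

Strategy: write B = P · J · P⁻¹ where J is a Jordan canonical form, so e^{tB} = P · e^{tJ} · P⁻¹, and e^{tJ} can be computed block-by-block.

B has Jordan form
J =
  [5, 1]
  [0, 5]
(up to reordering of blocks).

Per-block formulas:
  For a 2×2 Jordan block J_2(5): exp(t · J_2(5)) = e^(5t)·(I + t·N), where N is the 2×2 nilpotent shift.

After assembling e^{tJ} and conjugating by P, we get:

e^{tB} =
  [-3*t*exp(5*t) + exp(5*t), t*exp(5*t)]
  [-9*t*exp(5*t), 3*t*exp(5*t) + exp(5*t)]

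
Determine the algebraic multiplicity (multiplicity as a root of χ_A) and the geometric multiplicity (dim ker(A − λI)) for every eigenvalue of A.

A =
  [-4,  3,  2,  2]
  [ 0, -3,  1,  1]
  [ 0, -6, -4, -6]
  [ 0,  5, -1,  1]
λ = -4: alg = 3, geom = 1; λ = 2: alg = 1, geom = 1

Step 1 — factor the characteristic polynomial to read off the algebraic multiplicities:
  χ_A(x) = (x - 2)*(x + 4)^3

Step 2 — compute geometric multiplicities via the rank-nullity identity g(λ) = n − rank(A − λI):
  rank(A − (-4)·I) = 3, so dim ker(A − (-4)·I) = n − 3 = 1
  rank(A − (2)·I) = 3, so dim ker(A − (2)·I) = n − 3 = 1

Summary:
  λ = -4: algebraic multiplicity = 3, geometric multiplicity = 1
  λ = 2: algebraic multiplicity = 1, geometric multiplicity = 1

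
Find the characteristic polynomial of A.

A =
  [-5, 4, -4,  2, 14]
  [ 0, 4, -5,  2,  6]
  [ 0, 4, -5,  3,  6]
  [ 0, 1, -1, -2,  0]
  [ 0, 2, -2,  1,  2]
x^5 + 6*x^4 + 2*x^3 - 20*x^2 - 27*x - 10

Expanding det(x·I − A) (e.g. by cofactor expansion or by noting that A is similar to its Jordan form J, which has the same characteristic polynomial as A) gives
  χ_A(x) = x^5 + 6*x^4 + 2*x^3 - 20*x^2 - 27*x - 10
which factors as (x - 2)*(x + 1)^3*(x + 5). The eigenvalues (with algebraic multiplicities) are λ = -5 with multiplicity 1, λ = -1 with multiplicity 3, λ = 2 with multiplicity 1.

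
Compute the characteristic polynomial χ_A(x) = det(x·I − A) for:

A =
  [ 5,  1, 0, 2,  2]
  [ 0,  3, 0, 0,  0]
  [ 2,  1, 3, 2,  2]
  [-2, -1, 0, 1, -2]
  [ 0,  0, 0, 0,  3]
x^5 - 15*x^4 + 90*x^3 - 270*x^2 + 405*x - 243

Expanding det(x·I − A) (e.g. by cofactor expansion or by noting that A is similar to its Jordan form J, which has the same characteristic polynomial as A) gives
  χ_A(x) = x^5 - 15*x^4 + 90*x^3 - 270*x^2 + 405*x - 243
which factors as (x - 3)^5. The eigenvalues (with algebraic multiplicities) are λ = 3 with multiplicity 5.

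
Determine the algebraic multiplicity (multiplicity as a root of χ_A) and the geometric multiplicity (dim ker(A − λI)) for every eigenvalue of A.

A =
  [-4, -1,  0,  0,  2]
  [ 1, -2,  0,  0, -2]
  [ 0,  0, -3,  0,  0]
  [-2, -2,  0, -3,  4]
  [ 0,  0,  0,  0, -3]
λ = -3: alg = 5, geom = 4

Step 1 — factor the characteristic polynomial to read off the algebraic multiplicities:
  χ_A(x) = (x + 3)^5

Step 2 — compute geometric multiplicities via the rank-nullity identity g(λ) = n − rank(A − λI):
  rank(A − (-3)·I) = 1, so dim ker(A − (-3)·I) = n − 1 = 4

Summary:
  λ = -3: algebraic multiplicity = 5, geometric multiplicity = 4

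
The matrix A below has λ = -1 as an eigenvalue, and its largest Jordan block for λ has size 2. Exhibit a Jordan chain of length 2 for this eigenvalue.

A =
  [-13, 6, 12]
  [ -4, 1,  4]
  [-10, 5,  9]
A Jordan chain for λ = -1 of length 2:
v_1 = (-12, -4, -10)ᵀ
v_2 = (1, 0, 0)ᵀ

Let N = A − (-1)·I. We want v_2 with N^2 v_2 = 0 but N^1 v_2 ≠ 0; then v_{j-1} := N · v_j for j = 2, …, 2.

Pick v_2 = (1, 0, 0)ᵀ.
Then v_1 = N · v_2 = (-12, -4, -10)ᵀ.

Sanity check: (A − (-1)·I) v_1 = (0, 0, 0)ᵀ = 0. ✓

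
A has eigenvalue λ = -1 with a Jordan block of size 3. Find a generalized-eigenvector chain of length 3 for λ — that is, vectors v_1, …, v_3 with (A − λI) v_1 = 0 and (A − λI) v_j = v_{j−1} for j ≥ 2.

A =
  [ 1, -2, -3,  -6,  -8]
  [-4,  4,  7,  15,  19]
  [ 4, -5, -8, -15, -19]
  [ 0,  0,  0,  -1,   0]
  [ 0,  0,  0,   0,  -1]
A Jordan chain for λ = -1 of length 3:
v_1 = (1, -2, 2, 0, 0)ᵀ
v_2 = (-2, 5, -5, 0, 0)ᵀ
v_3 = (0, 1, 0, 0, 0)ᵀ

Let N = A − (-1)·I. We want v_3 with N^3 v_3 = 0 but N^2 v_3 ≠ 0; then v_{j-1} := N · v_j for j = 3, …, 2.

Pick v_3 = (0, 1, 0, 0, 0)ᵀ.
Then v_2 = N · v_3 = (-2, 5, -5, 0, 0)ᵀ.
Then v_1 = N · v_2 = (1, -2, 2, 0, 0)ᵀ.

Sanity check: (A − (-1)·I) v_1 = (0, 0, 0, 0, 0)ᵀ = 0. ✓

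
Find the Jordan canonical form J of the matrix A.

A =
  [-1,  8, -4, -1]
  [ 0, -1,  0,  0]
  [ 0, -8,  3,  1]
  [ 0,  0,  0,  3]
J_1(-1) ⊕ J_1(-1) ⊕ J_2(3)

The characteristic polynomial is
  det(x·I − A) = x^4 - 4*x^3 - 2*x^2 + 12*x + 9 = (x - 3)^2*(x + 1)^2

Eigenvalues and multiplicities (the geometric multiplicity of λ is n − rank(A − λI), which equals the number of Jordan blocks for λ):
  λ = -1: algebraic multiplicity = 2, geometric multiplicity = 2
  λ = 3: algebraic multiplicity = 2, geometric multiplicity = 1

Determining the block sizes for each eigenvalue:
  λ = -1: gm = am = 2, so every block has size 1 → block sizes [1, 1]
  λ = 3: one block (gm = 1), so the single block has size am = 2 → block sizes [2]

Assembling the blocks gives a Jordan form
J =
  [-1,  0, 0, 0]
  [ 0, -1, 0, 0]
  [ 0,  0, 3, 1]
  [ 0,  0, 0, 3]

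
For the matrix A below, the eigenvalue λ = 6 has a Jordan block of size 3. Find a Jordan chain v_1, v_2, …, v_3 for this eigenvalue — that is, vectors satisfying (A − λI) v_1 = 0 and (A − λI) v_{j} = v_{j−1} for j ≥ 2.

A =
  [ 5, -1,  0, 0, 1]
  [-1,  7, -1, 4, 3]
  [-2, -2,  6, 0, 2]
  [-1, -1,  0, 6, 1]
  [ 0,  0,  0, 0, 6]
A Jordan chain for λ = 6 of length 3:
v_1 = (2, -2, 4, 2, 0)ᵀ
v_2 = (-1, -1, -2, -1, 0)ᵀ
v_3 = (1, 0, 0, 0, 0)ᵀ

Let N = A − (6)·I. We want v_3 with N^3 v_3 = 0 but N^2 v_3 ≠ 0; then v_{j-1} := N · v_j for j = 3, …, 2.

Pick v_3 = (1, 0, 0, 0, 0)ᵀ.
Then v_2 = N · v_3 = (-1, -1, -2, -1, 0)ᵀ.
Then v_1 = N · v_2 = (2, -2, 4, 2, 0)ᵀ.

Sanity check: (A − (6)·I) v_1 = (0, 0, 0, 0, 0)ᵀ = 0. ✓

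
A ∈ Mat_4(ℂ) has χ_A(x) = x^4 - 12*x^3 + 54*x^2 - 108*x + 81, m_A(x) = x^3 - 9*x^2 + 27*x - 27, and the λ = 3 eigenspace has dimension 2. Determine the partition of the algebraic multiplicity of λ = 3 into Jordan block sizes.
Block sizes for λ = 3: [3, 1]

Step 1 — from the characteristic polynomial, algebraic multiplicity of λ = 3 is 4. From dim ker(A − (3)·I) = 2, there are exactly 2 Jordan blocks for λ = 3.
Step 2 — from the minimal polynomial, the factor (x − 3)^3 tells us the largest block for λ = 3 has size 3.
Step 3 — with total size 4, 2 blocks, and largest block 3, the block sizes (in nonincreasing order) are [3, 1].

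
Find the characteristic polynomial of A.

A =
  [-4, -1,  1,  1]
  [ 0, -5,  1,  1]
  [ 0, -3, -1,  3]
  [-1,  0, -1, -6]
x^4 + 16*x^3 + 96*x^2 + 256*x + 256

Expanding det(x·I − A) (e.g. by cofactor expansion or by noting that A is similar to its Jordan form J, which has the same characteristic polynomial as A) gives
  χ_A(x) = x^4 + 16*x^3 + 96*x^2 + 256*x + 256
which factors as (x + 4)^4. The eigenvalues (with algebraic multiplicities) are λ = -4 with multiplicity 4.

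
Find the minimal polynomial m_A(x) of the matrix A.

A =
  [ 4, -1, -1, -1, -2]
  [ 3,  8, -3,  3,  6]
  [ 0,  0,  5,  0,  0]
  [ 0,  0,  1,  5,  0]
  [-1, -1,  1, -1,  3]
x^3 - 15*x^2 + 75*x - 125

The characteristic polynomial is χ_A(x) = (x - 5)^5, so the eigenvalues are known. The minimal polynomial is
  m_A(x) = Π_λ (x − λ)^{k_λ}
where k_λ is the size of the *largest* Jordan block for λ (equivalently, the smallest k with (A − λI)^k v = 0 for every generalised eigenvector v of λ).

  λ = 5: largest Jordan block has size 3, contributing (x − 5)^3

So m_A(x) = (x - 5)^3 = x^3 - 15*x^2 + 75*x - 125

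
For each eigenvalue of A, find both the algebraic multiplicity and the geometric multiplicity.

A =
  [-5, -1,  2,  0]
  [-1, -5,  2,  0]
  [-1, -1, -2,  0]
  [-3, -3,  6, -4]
λ = -4: alg = 4, geom = 3

Step 1 — factor the characteristic polynomial to read off the algebraic multiplicities:
  χ_A(x) = (x + 4)^4

Step 2 — compute geometric multiplicities via the rank-nullity identity g(λ) = n − rank(A − λI):
  rank(A − (-4)·I) = 1, so dim ker(A − (-4)·I) = n − 1 = 3

Summary:
  λ = -4: algebraic multiplicity = 4, geometric multiplicity = 3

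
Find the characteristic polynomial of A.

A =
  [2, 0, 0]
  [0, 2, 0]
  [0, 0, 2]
x^3 - 6*x^2 + 12*x - 8

Expanding det(x·I − A) (e.g. by cofactor expansion or by noting that A is similar to its Jordan form J, which has the same characteristic polynomial as A) gives
  χ_A(x) = x^3 - 6*x^2 + 12*x - 8
which factors as (x - 2)^3. The eigenvalues (with algebraic multiplicities) are λ = 2 with multiplicity 3.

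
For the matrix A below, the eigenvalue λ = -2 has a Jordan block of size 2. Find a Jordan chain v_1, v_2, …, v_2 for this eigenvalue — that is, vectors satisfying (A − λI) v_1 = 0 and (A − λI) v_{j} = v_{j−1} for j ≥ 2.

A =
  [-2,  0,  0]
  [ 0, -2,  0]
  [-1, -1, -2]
A Jordan chain for λ = -2 of length 2:
v_1 = (0, 0, -1)ᵀ
v_2 = (1, 0, 0)ᵀ

Let N = A − (-2)·I. We want v_2 with N^2 v_2 = 0 but N^1 v_2 ≠ 0; then v_{j-1} := N · v_j for j = 2, …, 2.

Pick v_2 = (1, 0, 0)ᵀ.
Then v_1 = N · v_2 = (0, 0, -1)ᵀ.

Sanity check: (A − (-2)·I) v_1 = (0, 0, 0)ᵀ = 0. ✓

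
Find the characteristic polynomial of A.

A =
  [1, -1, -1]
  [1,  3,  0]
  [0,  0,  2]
x^3 - 6*x^2 + 12*x - 8

Expanding det(x·I − A) (e.g. by cofactor expansion or by noting that A is similar to its Jordan form J, which has the same characteristic polynomial as A) gives
  χ_A(x) = x^3 - 6*x^2 + 12*x - 8
which factors as (x - 2)^3. The eigenvalues (with algebraic multiplicities) are λ = 2 with multiplicity 3.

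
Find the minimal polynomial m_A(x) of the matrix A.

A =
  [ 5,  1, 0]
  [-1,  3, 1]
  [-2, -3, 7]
x^3 - 15*x^2 + 75*x - 125

The characteristic polynomial is χ_A(x) = (x - 5)^3, so the eigenvalues are known. The minimal polynomial is
  m_A(x) = Π_λ (x − λ)^{k_λ}
where k_λ is the size of the *largest* Jordan block for λ (equivalently, the smallest k with (A − λI)^k v = 0 for every generalised eigenvector v of λ).

  λ = 5: largest Jordan block has size 3, contributing (x − 5)^3

So m_A(x) = (x - 5)^3 = x^3 - 15*x^2 + 75*x - 125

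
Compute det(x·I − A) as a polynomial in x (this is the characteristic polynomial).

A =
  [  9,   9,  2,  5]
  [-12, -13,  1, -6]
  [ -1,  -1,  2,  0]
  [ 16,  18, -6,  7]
x^4 - 5*x^3

Expanding det(x·I − A) (e.g. by cofactor expansion or by noting that A is similar to its Jordan form J, which has the same characteristic polynomial as A) gives
  χ_A(x) = x^4 - 5*x^3
which factors as x^3*(x - 5). The eigenvalues (with algebraic multiplicities) are λ = 0 with multiplicity 3, λ = 5 with multiplicity 1.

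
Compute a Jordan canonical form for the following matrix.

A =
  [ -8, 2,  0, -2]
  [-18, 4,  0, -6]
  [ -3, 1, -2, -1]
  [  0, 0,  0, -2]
J_2(-2) ⊕ J_1(-2) ⊕ J_1(-2)

The characteristic polynomial is
  det(x·I − A) = x^4 + 8*x^3 + 24*x^2 + 32*x + 16 = (x + 2)^4

Eigenvalues and multiplicities (the geometric multiplicity of λ is n − rank(A − λI), which equals the number of Jordan blocks for λ):
  λ = -2: algebraic multiplicity = 4, geometric multiplicity = 3

Determining the block sizes for each eigenvalue:
  λ = -2: 3 blocks summing to 4 forces exactly one block of size 2 and the rest size 1 → block sizes [2, 1, 1]

Assembling the blocks gives a Jordan form
J =
  [-2,  1,  0,  0]
  [ 0, -2,  0,  0]
  [ 0,  0, -2,  0]
  [ 0,  0,  0, -2]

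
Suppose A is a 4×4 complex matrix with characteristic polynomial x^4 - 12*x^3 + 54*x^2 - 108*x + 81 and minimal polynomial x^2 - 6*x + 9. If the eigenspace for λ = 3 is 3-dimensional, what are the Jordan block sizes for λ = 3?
Block sizes for λ = 3: [2, 1, 1]

Step 1 — from the characteristic polynomial, algebraic multiplicity of λ = 3 is 4. From dim ker(A − (3)·I) = 3, there are exactly 3 Jordan blocks for λ = 3.
Step 2 — from the minimal polynomial, the factor (x − 3)^2 tells us the largest block for λ = 3 has size 2.
Step 3 — with total size 4, 3 blocks, and largest block 2, the block sizes (in nonincreasing order) are [2, 1, 1].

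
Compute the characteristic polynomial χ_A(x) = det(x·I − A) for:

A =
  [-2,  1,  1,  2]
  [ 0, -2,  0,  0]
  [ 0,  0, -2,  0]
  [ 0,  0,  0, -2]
x^4 + 8*x^3 + 24*x^2 + 32*x + 16

Expanding det(x·I − A) (e.g. by cofactor expansion or by noting that A is similar to its Jordan form J, which has the same characteristic polynomial as A) gives
  χ_A(x) = x^4 + 8*x^3 + 24*x^2 + 32*x + 16
which factors as (x + 2)^4. The eigenvalues (with algebraic multiplicities) are λ = -2 with multiplicity 4.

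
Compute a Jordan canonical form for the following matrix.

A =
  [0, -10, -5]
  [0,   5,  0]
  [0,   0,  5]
J_1(0) ⊕ J_1(5) ⊕ J_1(5)

The characteristic polynomial is
  det(x·I − A) = x^3 - 10*x^2 + 25*x = x*(x - 5)^2

Eigenvalues and multiplicities (the geometric multiplicity of λ is n − rank(A − λI), which equals the number of Jordan blocks for λ):
  λ = 0: algebraic multiplicity = 1, geometric multiplicity = 1
  λ = 5: algebraic multiplicity = 2, geometric multiplicity = 2

Determining the block sizes for each eigenvalue:
  λ = 0: one block (gm = 1), so the single block has size am = 1 → block sizes [1]
  λ = 5: gm = am = 2, so every block has size 1 → block sizes [1, 1]

Assembling the blocks gives a Jordan form
J =
  [0, 0, 0]
  [0, 5, 0]
  [0, 0, 5]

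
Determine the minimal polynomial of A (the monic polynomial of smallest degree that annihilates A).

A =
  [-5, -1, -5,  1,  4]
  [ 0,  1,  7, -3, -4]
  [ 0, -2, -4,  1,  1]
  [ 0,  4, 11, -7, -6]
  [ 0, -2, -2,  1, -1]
x^5 + 16*x^4 + 97*x^3 + 278*x^2 + 380*x + 200

The characteristic polynomial is χ_A(x) = (x + 2)^3*(x + 5)^2, so the eigenvalues are known. The minimal polynomial is
  m_A(x) = Π_λ (x − λ)^{k_λ}
where k_λ is the size of the *largest* Jordan block for λ (equivalently, the smallest k with (A − λI)^k v = 0 for every generalised eigenvector v of λ).

  λ = -5: largest Jordan block has size 2, contributing (x + 5)^2
  λ = -2: largest Jordan block has size 3, contributing (x + 2)^3

So m_A(x) = (x + 2)^3*(x + 5)^2 = x^5 + 16*x^4 + 97*x^3 + 278*x^2 + 380*x + 200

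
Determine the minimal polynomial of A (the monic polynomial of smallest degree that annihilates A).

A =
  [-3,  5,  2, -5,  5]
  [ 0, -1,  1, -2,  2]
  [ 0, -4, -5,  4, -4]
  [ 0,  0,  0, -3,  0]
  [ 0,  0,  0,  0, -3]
x^3 + 9*x^2 + 27*x + 27

The characteristic polynomial is χ_A(x) = (x + 3)^5, so the eigenvalues are known. The minimal polynomial is
  m_A(x) = Π_λ (x − λ)^{k_λ}
where k_λ is the size of the *largest* Jordan block for λ (equivalently, the smallest k with (A − λI)^k v = 0 for every generalised eigenvector v of λ).

  λ = -3: largest Jordan block has size 3, contributing (x + 3)^3

So m_A(x) = (x + 3)^3 = x^3 + 9*x^2 + 27*x + 27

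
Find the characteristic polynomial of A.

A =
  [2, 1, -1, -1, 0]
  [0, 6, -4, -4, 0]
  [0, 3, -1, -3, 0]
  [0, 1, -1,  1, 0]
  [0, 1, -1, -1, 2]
x^5 - 10*x^4 + 40*x^3 - 80*x^2 + 80*x - 32

Expanding det(x·I − A) (e.g. by cofactor expansion or by noting that A is similar to its Jordan form J, which has the same characteristic polynomial as A) gives
  χ_A(x) = x^5 - 10*x^4 + 40*x^3 - 80*x^2 + 80*x - 32
which factors as (x - 2)^5. The eigenvalues (with algebraic multiplicities) are λ = 2 with multiplicity 5.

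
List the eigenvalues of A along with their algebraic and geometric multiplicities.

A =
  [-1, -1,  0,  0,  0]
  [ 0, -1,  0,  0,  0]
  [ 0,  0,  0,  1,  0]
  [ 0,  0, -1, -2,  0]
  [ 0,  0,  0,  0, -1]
λ = -1: alg = 5, geom = 3

Step 1 — factor the characteristic polynomial to read off the algebraic multiplicities:
  χ_A(x) = (x + 1)^5

Step 2 — compute geometric multiplicities via the rank-nullity identity g(λ) = n − rank(A − λI):
  rank(A − (-1)·I) = 2, so dim ker(A − (-1)·I) = n − 2 = 3

Summary:
  λ = -1: algebraic multiplicity = 5, geometric multiplicity = 3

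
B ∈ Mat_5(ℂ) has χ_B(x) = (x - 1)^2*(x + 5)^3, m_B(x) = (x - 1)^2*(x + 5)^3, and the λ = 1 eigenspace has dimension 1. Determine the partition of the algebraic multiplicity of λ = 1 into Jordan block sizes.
Block sizes for λ = 1: [2]

Step 1 — from the characteristic polynomial, algebraic multiplicity of λ = 1 is 2. From dim ker(B − (1)·I) = 1, there are exactly 1 Jordan blocks for λ = 1.
Step 2 — from the minimal polynomial, the factor (x − 1)^2 tells us the largest block for λ = 1 has size 2.
Step 3 — with total size 2, 1 blocks, and largest block 2, the block sizes (in nonincreasing order) are [2].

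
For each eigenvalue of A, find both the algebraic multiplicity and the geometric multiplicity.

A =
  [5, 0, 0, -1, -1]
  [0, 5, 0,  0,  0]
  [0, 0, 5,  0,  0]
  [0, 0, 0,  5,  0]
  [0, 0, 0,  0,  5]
λ = 5: alg = 5, geom = 4

Step 1 — factor the characteristic polynomial to read off the algebraic multiplicities:
  χ_A(x) = (x - 5)^5

Step 2 — compute geometric multiplicities via the rank-nullity identity g(λ) = n − rank(A − λI):
  rank(A − (5)·I) = 1, so dim ker(A − (5)·I) = n − 1 = 4

Summary:
  λ = 5: algebraic multiplicity = 5, geometric multiplicity = 4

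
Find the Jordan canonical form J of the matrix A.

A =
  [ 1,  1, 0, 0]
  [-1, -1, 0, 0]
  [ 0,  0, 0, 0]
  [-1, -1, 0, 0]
J_2(0) ⊕ J_1(0) ⊕ J_1(0)

The characteristic polynomial is
  det(x·I − A) = x^4

Eigenvalues and multiplicities (the geometric multiplicity of λ is n − rank(A − λI), which equals the number of Jordan blocks for λ):
  λ = 0: algebraic multiplicity = 4, geometric multiplicity = 3

Determining the block sizes for each eigenvalue:
  λ = 0: 3 blocks summing to 4 forces exactly one block of size 2 and the rest size 1 → block sizes [2, 1, 1]

Assembling the blocks gives a Jordan form
J =
  [0, 1, 0, 0]
  [0, 0, 0, 0]
  [0, 0, 0, 0]
  [0, 0, 0, 0]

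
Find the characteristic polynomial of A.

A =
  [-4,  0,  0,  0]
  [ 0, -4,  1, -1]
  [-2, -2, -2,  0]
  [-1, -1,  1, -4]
x^4 + 14*x^3 + 73*x^2 + 168*x + 144

Expanding det(x·I − A) (e.g. by cofactor expansion or by noting that A is similar to its Jordan form J, which has the same characteristic polynomial as A) gives
  χ_A(x) = x^4 + 14*x^3 + 73*x^2 + 168*x + 144
which factors as (x + 3)^2*(x + 4)^2. The eigenvalues (with algebraic multiplicities) are λ = -4 with multiplicity 2, λ = -3 with multiplicity 2.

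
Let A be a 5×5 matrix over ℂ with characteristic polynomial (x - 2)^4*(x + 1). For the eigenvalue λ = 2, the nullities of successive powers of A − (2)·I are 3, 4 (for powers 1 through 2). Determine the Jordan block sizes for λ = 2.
Block sizes for λ = 2: [2, 1, 1]

From the dimensions of kernels of powers, the number of Jordan blocks of size at least j is d_j − d_{j−1} where d_j = dim ker(N^j) (with d_0 = 0). Computing the differences gives [3, 1].
The number of blocks of size exactly k is (#blocks of size ≥ k) − (#blocks of size ≥ k + 1), so the partition is: 2 block(s) of size 1, 1 block(s) of size 2.
In nonincreasing order the block sizes are [2, 1, 1].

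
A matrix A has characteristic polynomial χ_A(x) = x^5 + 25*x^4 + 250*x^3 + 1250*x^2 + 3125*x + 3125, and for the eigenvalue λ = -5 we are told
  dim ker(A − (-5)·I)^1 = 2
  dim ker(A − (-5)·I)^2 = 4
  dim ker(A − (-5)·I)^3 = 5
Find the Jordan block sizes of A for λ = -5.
Block sizes for λ = -5: [3, 2]

From the dimensions of kernels of powers, the number of Jordan blocks of size at least j is d_j − d_{j−1} where d_j = dim ker(N^j) (with d_0 = 0). Computing the differences gives [2, 2, 1].
The number of blocks of size exactly k is (#blocks of size ≥ k) − (#blocks of size ≥ k + 1), so the partition is: 1 block(s) of size 2, 1 block(s) of size 3.
In nonincreasing order the block sizes are [3, 2].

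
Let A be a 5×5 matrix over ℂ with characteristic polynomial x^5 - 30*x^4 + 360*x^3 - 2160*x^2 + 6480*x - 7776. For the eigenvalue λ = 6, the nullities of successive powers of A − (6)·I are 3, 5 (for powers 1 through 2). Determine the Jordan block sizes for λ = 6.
Block sizes for λ = 6: [2, 2, 1]

From the dimensions of kernels of powers, the number of Jordan blocks of size at least j is d_j − d_{j−1} where d_j = dim ker(N^j) (with d_0 = 0). Computing the differences gives [3, 2].
The number of blocks of size exactly k is (#blocks of size ≥ k) − (#blocks of size ≥ k + 1), so the partition is: 1 block(s) of size 1, 2 block(s) of size 2.
In nonincreasing order the block sizes are [2, 2, 1].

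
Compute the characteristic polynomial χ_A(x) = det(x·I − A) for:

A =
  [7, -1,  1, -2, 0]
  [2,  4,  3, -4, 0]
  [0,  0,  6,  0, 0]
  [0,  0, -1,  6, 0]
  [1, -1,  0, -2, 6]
x^5 - 29*x^4 + 336*x^3 - 1944*x^2 + 5616*x - 6480

Expanding det(x·I − A) (e.g. by cofactor expansion or by noting that A is similar to its Jordan form J, which has the same characteristic polynomial as A) gives
  χ_A(x) = x^5 - 29*x^4 + 336*x^3 - 1944*x^2 + 5616*x - 6480
which factors as (x - 6)^4*(x - 5). The eigenvalues (with algebraic multiplicities) are λ = 5 with multiplicity 1, λ = 6 with multiplicity 4.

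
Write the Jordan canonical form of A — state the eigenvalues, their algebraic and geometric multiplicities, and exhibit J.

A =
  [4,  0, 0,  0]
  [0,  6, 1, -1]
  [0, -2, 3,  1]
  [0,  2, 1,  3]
J_2(4) ⊕ J_1(4) ⊕ J_1(4)

The characteristic polynomial is
  det(x·I − A) = x^4 - 16*x^3 + 96*x^2 - 256*x + 256 = (x - 4)^4

Eigenvalues and multiplicities (the geometric multiplicity of λ is n − rank(A − λI), which equals the number of Jordan blocks for λ):
  λ = 4: algebraic multiplicity = 4, geometric multiplicity = 3

Determining the block sizes for each eigenvalue:
  λ = 4: 3 blocks summing to 4 forces exactly one block of size 2 and the rest size 1 → block sizes [2, 1, 1]

Assembling the blocks gives a Jordan form
J =
  [4, 1, 0, 0]
  [0, 4, 0, 0]
  [0, 0, 4, 0]
  [0, 0, 0, 4]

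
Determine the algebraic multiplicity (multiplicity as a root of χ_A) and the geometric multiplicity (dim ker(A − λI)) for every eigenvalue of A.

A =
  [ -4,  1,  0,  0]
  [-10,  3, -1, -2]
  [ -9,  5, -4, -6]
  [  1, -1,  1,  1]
λ = -1: alg = 4, geom = 2

Step 1 — factor the characteristic polynomial to read off the algebraic multiplicities:
  χ_A(x) = (x + 1)^4

Step 2 — compute geometric multiplicities via the rank-nullity identity g(λ) = n − rank(A − λI):
  rank(A − (-1)·I) = 2, so dim ker(A − (-1)·I) = n − 2 = 2

Summary:
  λ = -1: algebraic multiplicity = 4, geometric multiplicity = 2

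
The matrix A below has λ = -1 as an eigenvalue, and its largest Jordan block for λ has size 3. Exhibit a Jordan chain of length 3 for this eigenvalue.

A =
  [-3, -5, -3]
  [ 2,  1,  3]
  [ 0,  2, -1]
A Jordan chain for λ = -1 of length 3:
v_1 = (-6, 0, 4)ᵀ
v_2 = (-2, 2, 0)ᵀ
v_3 = (1, 0, 0)ᵀ

Let N = A − (-1)·I. We want v_3 with N^3 v_3 = 0 but N^2 v_3 ≠ 0; then v_{j-1} := N · v_j for j = 3, …, 2.

Pick v_3 = (1, 0, 0)ᵀ.
Then v_2 = N · v_3 = (-2, 2, 0)ᵀ.
Then v_1 = N · v_2 = (-6, 0, 4)ᵀ.

Sanity check: (A − (-1)·I) v_1 = (0, 0, 0)ᵀ = 0. ✓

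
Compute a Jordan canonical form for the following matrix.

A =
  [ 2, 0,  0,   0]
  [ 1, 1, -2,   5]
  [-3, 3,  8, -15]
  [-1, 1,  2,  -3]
J_2(2) ⊕ J_1(2) ⊕ J_1(2)

The characteristic polynomial is
  det(x·I − A) = x^4 - 8*x^3 + 24*x^2 - 32*x + 16 = (x - 2)^4

Eigenvalues and multiplicities (the geometric multiplicity of λ is n − rank(A − λI), which equals the number of Jordan blocks for λ):
  λ = 2: algebraic multiplicity = 4, geometric multiplicity = 3

Determining the block sizes for each eigenvalue:
  λ = 2: 3 blocks summing to 4 forces exactly one block of size 2 and the rest size 1 → block sizes [2, 1, 1]

Assembling the blocks gives a Jordan form
J =
  [2, 1, 0, 0]
  [0, 2, 0, 0]
  [0, 0, 2, 0]
  [0, 0, 0, 2]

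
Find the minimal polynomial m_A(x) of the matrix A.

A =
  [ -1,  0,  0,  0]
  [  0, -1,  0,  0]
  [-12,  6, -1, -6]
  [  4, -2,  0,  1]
x^2 - 1

The characteristic polynomial is χ_A(x) = (x - 1)*(x + 1)^3, so the eigenvalues are known. The minimal polynomial is
  m_A(x) = Π_λ (x − λ)^{k_λ}
where k_λ is the size of the *largest* Jordan block for λ (equivalently, the smallest k with (A − λI)^k v = 0 for every generalised eigenvector v of λ).

  λ = -1: largest Jordan block has size 1, contributing (x + 1)
  λ = 1: largest Jordan block has size 1, contributing (x − 1)

So m_A(x) = (x - 1)*(x + 1) = x^2 - 1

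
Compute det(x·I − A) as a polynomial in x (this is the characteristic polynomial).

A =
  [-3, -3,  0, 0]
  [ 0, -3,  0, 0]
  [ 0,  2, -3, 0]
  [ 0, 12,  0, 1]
x^4 + 8*x^3 + 18*x^2 - 27

Expanding det(x·I − A) (e.g. by cofactor expansion or by noting that A is similar to its Jordan form J, which has the same characteristic polynomial as A) gives
  χ_A(x) = x^4 + 8*x^3 + 18*x^2 - 27
which factors as (x - 1)*(x + 3)^3. The eigenvalues (with algebraic multiplicities) are λ = -3 with multiplicity 3, λ = 1 with multiplicity 1.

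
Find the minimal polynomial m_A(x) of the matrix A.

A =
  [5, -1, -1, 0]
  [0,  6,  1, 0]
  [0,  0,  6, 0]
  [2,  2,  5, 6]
x^3 - 17*x^2 + 96*x - 180

The characteristic polynomial is χ_A(x) = (x - 6)^3*(x - 5), so the eigenvalues are known. The minimal polynomial is
  m_A(x) = Π_λ (x − λ)^{k_λ}
where k_λ is the size of the *largest* Jordan block for λ (equivalently, the smallest k with (A − λI)^k v = 0 for every generalised eigenvector v of λ).

  λ = 5: largest Jordan block has size 1, contributing (x − 5)
  λ = 6: largest Jordan block has size 2, contributing (x − 6)^2

So m_A(x) = (x - 6)^2*(x - 5) = x^3 - 17*x^2 + 96*x - 180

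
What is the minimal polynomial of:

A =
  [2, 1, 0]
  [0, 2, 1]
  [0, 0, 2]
x^3 - 6*x^2 + 12*x - 8

The characteristic polynomial is χ_A(x) = (x - 2)^3, so the eigenvalues are known. The minimal polynomial is
  m_A(x) = Π_λ (x − λ)^{k_λ}
where k_λ is the size of the *largest* Jordan block for λ (equivalently, the smallest k with (A − λI)^k v = 0 for every generalised eigenvector v of λ).

  λ = 2: largest Jordan block has size 3, contributing (x − 2)^3

So m_A(x) = (x - 2)^3 = x^3 - 6*x^2 + 12*x - 8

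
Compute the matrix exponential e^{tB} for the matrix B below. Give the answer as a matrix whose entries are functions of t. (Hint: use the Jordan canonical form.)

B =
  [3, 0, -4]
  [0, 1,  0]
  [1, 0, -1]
e^{tB} =
  [2*t*exp(t) + exp(t), 0, -4*t*exp(t)]
  [0, exp(t), 0]
  [t*exp(t), 0, -2*t*exp(t) + exp(t)]

Strategy: write B = P · J · P⁻¹ where J is a Jordan canonical form, so e^{tB} = P · e^{tJ} · P⁻¹, and e^{tJ} can be computed block-by-block.

B has Jordan form
J =
  [1, 1, 0]
  [0, 1, 0]
  [0, 0, 1]
(up to reordering of blocks).

Per-block formulas:
  For a 1×1 block at λ = 1: exp(t · [1]) = [e^(1t)].
  For a 2×2 Jordan block J_2(1): exp(t · J_2(1)) = e^(1t)·(I + t·N), where N is the 2×2 nilpotent shift.

After assembling e^{tJ} and conjugating by P, we get:

e^{tB} =
  [2*t*exp(t) + exp(t), 0, -4*t*exp(t)]
  [0, exp(t), 0]
  [t*exp(t), 0, -2*t*exp(t) + exp(t)]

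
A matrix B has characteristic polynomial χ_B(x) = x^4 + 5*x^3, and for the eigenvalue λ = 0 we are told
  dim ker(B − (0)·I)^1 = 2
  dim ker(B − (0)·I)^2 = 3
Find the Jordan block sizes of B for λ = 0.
Block sizes for λ = 0: [2, 1]

From the dimensions of kernels of powers, the number of Jordan blocks of size at least j is d_j − d_{j−1} where d_j = dim ker(N^j) (with d_0 = 0). Computing the differences gives [2, 1].
The number of blocks of size exactly k is (#blocks of size ≥ k) − (#blocks of size ≥ k + 1), so the partition is: 1 block(s) of size 1, 1 block(s) of size 2.
In nonincreasing order the block sizes are [2, 1].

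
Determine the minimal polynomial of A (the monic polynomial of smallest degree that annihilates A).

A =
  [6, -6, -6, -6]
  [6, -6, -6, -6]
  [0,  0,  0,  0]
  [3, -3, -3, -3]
x^2 + 3*x

The characteristic polynomial is χ_A(x) = x^3*(x + 3), so the eigenvalues are known. The minimal polynomial is
  m_A(x) = Π_λ (x − λ)^{k_λ}
where k_λ is the size of the *largest* Jordan block for λ (equivalently, the smallest k with (A − λI)^k v = 0 for every generalised eigenvector v of λ).

  λ = -3: largest Jordan block has size 1, contributing (x + 3)
  λ = 0: largest Jordan block has size 1, contributing (x − 0)

So m_A(x) = x*(x + 3) = x^2 + 3*x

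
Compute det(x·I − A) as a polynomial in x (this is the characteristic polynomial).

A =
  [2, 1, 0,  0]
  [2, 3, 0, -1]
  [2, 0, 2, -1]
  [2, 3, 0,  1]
x^4 - 8*x^3 + 24*x^2 - 32*x + 16

Expanding det(x·I − A) (e.g. by cofactor expansion or by noting that A is similar to its Jordan form J, which has the same characteristic polynomial as A) gives
  χ_A(x) = x^4 - 8*x^3 + 24*x^2 - 32*x + 16
which factors as (x - 2)^4. The eigenvalues (with algebraic multiplicities) are λ = 2 with multiplicity 4.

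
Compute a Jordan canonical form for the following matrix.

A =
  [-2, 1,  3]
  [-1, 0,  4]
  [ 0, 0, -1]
J_3(-1)

The characteristic polynomial is
  det(x·I − A) = x^3 + 3*x^2 + 3*x + 1 = (x + 1)^3

Eigenvalues and multiplicities (the geometric multiplicity of λ is n − rank(A − λI), which equals the number of Jordan blocks for λ):
  λ = -1: algebraic multiplicity = 3, geometric multiplicity = 1

Determining the block sizes for each eigenvalue:
  λ = -1: one block (gm = 1), so the single block has size am = 3 → block sizes [3]

Assembling the blocks gives a Jordan form
J =
  [-1,  1,  0]
  [ 0, -1,  1]
  [ 0,  0, -1]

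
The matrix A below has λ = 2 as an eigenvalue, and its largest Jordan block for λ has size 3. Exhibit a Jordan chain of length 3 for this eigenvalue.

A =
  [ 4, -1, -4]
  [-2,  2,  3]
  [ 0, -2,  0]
A Jordan chain for λ = 2 of length 3:
v_1 = (6, -4, 4)ᵀ
v_2 = (2, -2, 0)ᵀ
v_3 = (1, 0, 0)ᵀ

Let N = A − (2)·I. We want v_3 with N^3 v_3 = 0 but N^2 v_3 ≠ 0; then v_{j-1} := N · v_j for j = 3, …, 2.

Pick v_3 = (1, 0, 0)ᵀ.
Then v_2 = N · v_3 = (2, -2, 0)ᵀ.
Then v_1 = N · v_2 = (6, -4, 4)ᵀ.

Sanity check: (A − (2)·I) v_1 = (0, 0, 0)ᵀ = 0. ✓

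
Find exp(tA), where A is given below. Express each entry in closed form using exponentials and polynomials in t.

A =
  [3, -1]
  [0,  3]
e^{tA} =
  [exp(3*t), -t*exp(3*t)]
  [0, exp(3*t)]

Strategy: write A = P · J · P⁻¹ where J is a Jordan canonical form, so e^{tA} = P · e^{tJ} · P⁻¹, and e^{tJ} can be computed block-by-block.

A has Jordan form
J =
  [3, 1]
  [0, 3]
(up to reordering of blocks).

Per-block formulas:
  For a 2×2 Jordan block J_2(3): exp(t · J_2(3)) = e^(3t)·(I + t·N), where N is the 2×2 nilpotent shift.

After assembling e^{tJ} and conjugating by P, we get:

e^{tA} =
  [exp(3*t), -t*exp(3*t)]
  [0, exp(3*t)]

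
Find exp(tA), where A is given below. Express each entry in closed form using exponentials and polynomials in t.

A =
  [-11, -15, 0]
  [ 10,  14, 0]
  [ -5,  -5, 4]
e^{tA} =
  [-2*exp(4*t) + 3*exp(-t), -3*exp(4*t) + 3*exp(-t), 0]
  [2*exp(4*t) - 2*exp(-t), 3*exp(4*t) - 2*exp(-t), 0]
  [-exp(4*t) + exp(-t), -exp(4*t) + exp(-t), exp(4*t)]

Strategy: write A = P · J · P⁻¹ where J is a Jordan canonical form, so e^{tA} = P · e^{tJ} · P⁻¹, and e^{tJ} can be computed block-by-block.

A has Jordan form
J =
  [-1, 0, 0]
  [ 0, 4, 0]
  [ 0, 0, 4]
(up to reordering of blocks).

Per-block formulas:
  For a 1×1 block at λ = 4: exp(t · [4]) = [e^(4t)].
  For a 1×1 block at λ = -1: exp(t · [-1]) = [e^(-1t)].

After assembling e^{tJ} and conjugating by P, we get:

e^{tA} =
  [-2*exp(4*t) + 3*exp(-t), -3*exp(4*t) + 3*exp(-t), 0]
  [2*exp(4*t) - 2*exp(-t), 3*exp(4*t) - 2*exp(-t), 0]
  [-exp(4*t) + exp(-t), -exp(4*t) + exp(-t), exp(4*t)]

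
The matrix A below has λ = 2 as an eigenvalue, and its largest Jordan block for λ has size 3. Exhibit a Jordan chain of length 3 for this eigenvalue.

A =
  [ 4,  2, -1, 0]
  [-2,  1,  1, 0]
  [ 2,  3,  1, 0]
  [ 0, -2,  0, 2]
A Jordan chain for λ = 2 of length 3:
v_1 = (-2, 0, -4, 4)ᵀ
v_2 = (2, -2, 2, 0)ᵀ
v_3 = (1, 0, 0, 0)ᵀ

Let N = A − (2)·I. We want v_3 with N^3 v_3 = 0 but N^2 v_3 ≠ 0; then v_{j-1} := N · v_j for j = 3, …, 2.

Pick v_3 = (1, 0, 0, 0)ᵀ.
Then v_2 = N · v_3 = (2, -2, 2, 0)ᵀ.
Then v_1 = N · v_2 = (-2, 0, -4, 4)ᵀ.

Sanity check: (A − (2)·I) v_1 = (0, 0, 0, 0)ᵀ = 0. ✓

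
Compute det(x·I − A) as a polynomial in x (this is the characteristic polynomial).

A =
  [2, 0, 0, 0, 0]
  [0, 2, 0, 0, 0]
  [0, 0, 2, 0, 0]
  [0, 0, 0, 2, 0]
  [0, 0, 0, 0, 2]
x^5 - 10*x^4 + 40*x^3 - 80*x^2 + 80*x - 32

Expanding det(x·I − A) (e.g. by cofactor expansion or by noting that A is similar to its Jordan form J, which has the same characteristic polynomial as A) gives
  χ_A(x) = x^5 - 10*x^4 + 40*x^3 - 80*x^2 + 80*x - 32
which factors as (x - 2)^5. The eigenvalues (with algebraic multiplicities) are λ = 2 with multiplicity 5.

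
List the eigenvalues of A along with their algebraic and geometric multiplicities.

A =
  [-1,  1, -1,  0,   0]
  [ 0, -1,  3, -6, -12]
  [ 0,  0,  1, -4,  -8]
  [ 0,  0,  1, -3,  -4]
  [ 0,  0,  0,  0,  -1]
λ = -1: alg = 5, geom = 3

Step 1 — factor the characteristic polynomial to read off the algebraic multiplicities:
  χ_A(x) = (x + 1)^5

Step 2 — compute geometric multiplicities via the rank-nullity identity g(λ) = n − rank(A − λI):
  rank(A − (-1)·I) = 2, so dim ker(A − (-1)·I) = n − 2 = 3

Summary:
  λ = -1: algebraic multiplicity = 5, geometric multiplicity = 3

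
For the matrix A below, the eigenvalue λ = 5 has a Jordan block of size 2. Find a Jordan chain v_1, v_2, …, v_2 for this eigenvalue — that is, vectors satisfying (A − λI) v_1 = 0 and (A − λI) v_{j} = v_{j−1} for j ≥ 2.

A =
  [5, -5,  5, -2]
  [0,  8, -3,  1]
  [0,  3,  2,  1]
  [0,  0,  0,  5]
A Jordan chain for λ = 5 of length 2:
v_1 = (-5, 3, 3, 0)ᵀ
v_2 = (0, 1, 0, 0)ᵀ

Let N = A − (5)·I. We want v_2 with N^2 v_2 = 0 but N^1 v_2 ≠ 0; then v_{j-1} := N · v_j for j = 2, …, 2.

Pick v_2 = (0, 1, 0, 0)ᵀ.
Then v_1 = N · v_2 = (-5, 3, 3, 0)ᵀ.

Sanity check: (A − (5)·I) v_1 = (0, 0, 0, 0)ᵀ = 0. ✓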